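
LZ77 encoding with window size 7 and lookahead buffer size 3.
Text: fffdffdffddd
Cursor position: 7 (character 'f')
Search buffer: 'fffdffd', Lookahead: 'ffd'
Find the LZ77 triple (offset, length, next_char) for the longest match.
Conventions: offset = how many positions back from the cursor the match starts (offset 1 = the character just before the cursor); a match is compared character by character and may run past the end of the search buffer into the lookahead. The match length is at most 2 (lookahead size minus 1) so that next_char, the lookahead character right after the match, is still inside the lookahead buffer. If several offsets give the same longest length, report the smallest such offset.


Try each offset into the search buffer:
  offset=1 (pos 6, char 'd'): match length 0
  offset=2 (pos 5, char 'f'): match length 1
  offset=3 (pos 4, char 'f'): match length 2
  offset=4 (pos 3, char 'd'): match length 0
  offset=5 (pos 2, char 'f'): match length 1
  offset=6 (pos 1, char 'f'): match length 2
  offset=7 (pos 0, char 'f'): match length 2
Longest match has length 2, found at offsets 3, 6, 7; take the smallest, offset 3.
next_char = character at position 7 + 2 = 9 -> 'd'

Best match: offset=3, length=2 (matching 'ff' starting at position 4)
LZ77 triple: (3, 2, 'd')


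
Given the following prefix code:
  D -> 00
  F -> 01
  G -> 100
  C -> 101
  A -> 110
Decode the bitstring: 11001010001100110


Decoding step by step:
Bits 110 -> A
Bits 01 -> F
Bits 01 -> F
Bits 00 -> D
Bits 01 -> F
Bits 100 -> G
Bits 110 -> A


Decoded message: AFFDFGA


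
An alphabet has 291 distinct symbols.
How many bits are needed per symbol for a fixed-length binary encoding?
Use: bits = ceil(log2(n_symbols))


log2(291) = 8.1849
Bracket: 2^8 = 256 < 291 <= 2^9 = 512
So ceil(log2(291)) = 9

bits = ceil(log2(291)) = ceil(8.1849) = 9 bits


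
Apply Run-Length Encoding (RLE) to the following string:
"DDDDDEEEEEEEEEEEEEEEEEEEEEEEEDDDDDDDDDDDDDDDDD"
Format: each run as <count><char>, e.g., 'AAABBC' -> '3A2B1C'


Scanning runs left to right:
  i=0: run of 'D' x 5 -> '5D'
  i=5: run of 'E' x 24 -> '24E'
  i=29: run of 'D' x 17 -> '17D'

RLE = 5D24E17D


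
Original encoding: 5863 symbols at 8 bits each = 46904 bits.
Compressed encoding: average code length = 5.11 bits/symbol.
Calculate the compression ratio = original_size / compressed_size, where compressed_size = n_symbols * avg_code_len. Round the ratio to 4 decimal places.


original_size = n_symbols * orig_bits = 5863 * 8 = 46904 bits
compressed_size = n_symbols * avg_code_len = 5863 * 5.11 = 29959.93 bits
ratio = original_size / compressed_size = 46904 / 29959.93 = 1.5656

Compression ratio = 1.5656


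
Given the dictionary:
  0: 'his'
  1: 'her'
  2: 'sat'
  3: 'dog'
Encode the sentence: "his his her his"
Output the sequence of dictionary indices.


Look up each word in the dictionary:
  'his' -> 0
  'his' -> 0
  'her' -> 1
  'his' -> 0

Encoded: [0, 0, 1, 0]


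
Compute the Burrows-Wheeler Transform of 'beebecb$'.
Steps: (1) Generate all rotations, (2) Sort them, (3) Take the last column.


Rotations (sorted):
  0: $beebecb -> last char: b
  1: b$beebec -> last char: c
  2: becb$bee -> last char: e
  3: beebecb$ -> last char: $
  4: cb$beebe -> last char: e
  5: ebecb$be -> last char: e
  6: ecb$beeb -> last char: b
  7: eebecb$b -> last char: b


BWT = bce$eebb


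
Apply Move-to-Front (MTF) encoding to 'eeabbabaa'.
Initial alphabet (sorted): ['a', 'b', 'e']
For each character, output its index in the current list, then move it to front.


MTF encoding:
'e': index 2 in ['a', 'b', 'e'] -> ['e', 'a', 'b']
'e': index 0 in ['e', 'a', 'b'] -> ['e', 'a', 'b']
'a': index 1 in ['e', 'a', 'b'] -> ['a', 'e', 'b']
'b': index 2 in ['a', 'e', 'b'] -> ['b', 'a', 'e']
'b': index 0 in ['b', 'a', 'e'] -> ['b', 'a', 'e']
'a': index 1 in ['b', 'a', 'e'] -> ['a', 'b', 'e']
'b': index 1 in ['a', 'b', 'e'] -> ['b', 'a', 'e']
'a': index 1 in ['b', 'a', 'e'] -> ['a', 'b', 'e']
'a': index 0 in ['a', 'b', 'e'] -> ['a', 'b', 'e']


Output: [2, 0, 1, 2, 0, 1, 1, 1, 0]


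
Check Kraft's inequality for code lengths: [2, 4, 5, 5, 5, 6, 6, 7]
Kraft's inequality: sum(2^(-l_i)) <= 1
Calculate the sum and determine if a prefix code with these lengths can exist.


Sum = 2^(-2) + 2^(-4) + 2^(-5) + 2^(-5) + 2^(-5) + 2^(-6) + 2^(-6) + 2^(-7)
    = 0.25 + 0.0625 + 0.03125 + 0.03125 + 0.03125 + 0.015625 + 0.015625 + 0.0078125
    = 57/128 = 0.4453125
Since 0.4453125 <= 1, Kraft's inequality IS satisfied.
A prefix code with these lengths CAN exist.

Kraft sum = 0.4453125. Satisfied.


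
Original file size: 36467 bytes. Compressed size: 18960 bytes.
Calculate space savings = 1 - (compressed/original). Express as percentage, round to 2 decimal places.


ratio = compressed/original = 18960/36467 = 0.519922
savings = 1 - ratio = 1 - 0.519922 = 0.480078
as a percentage: 0.480078 * 100 = 48.01%

Space savings = 1 - 18960/36467 = 48.01%


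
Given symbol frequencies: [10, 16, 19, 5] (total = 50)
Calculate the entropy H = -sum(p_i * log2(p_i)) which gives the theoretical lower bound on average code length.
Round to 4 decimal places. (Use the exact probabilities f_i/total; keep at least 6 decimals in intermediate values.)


Per-symbol terms -p_i * log2(p_i) with p_i = f_i/50:
  p = 10/50 = 0.200000: log2(p) = -2.321928, -p*log2(p) = 0.464386
  p = 16/50 = 0.320000: log2(p) = -1.643856, -p*log2(p) = 0.526034
  p = 19/50 = 0.380000: log2(p) = -1.395929, -p*log2(p) = 0.530453
  p = 5/50 = 0.100000: log2(p) = -3.321928, -p*log2(p) = 0.332193
H = 0.464386 + 0.526034 + 0.530453 + 0.332193 = 1.853066

H = 1.8531 bits/symbol


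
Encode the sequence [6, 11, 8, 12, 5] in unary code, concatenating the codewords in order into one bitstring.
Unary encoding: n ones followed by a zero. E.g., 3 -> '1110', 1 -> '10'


Encode each number as n ones followed by a terminating 0:
  6 -> 1111110 (7 bits)
  11 -> 111111111110 (12 bits)
  8 -> 111111110 (9 bits)
  12 -> 1111111111110 (13 bits)
  5 -> 111110 (6 bits)
Total length = 7 + 12 + 9 + 13 + 6 = 47 bits.

Unary([6, 11, 8, 12, 5]) = 11111101111111111101111111101111111111110111110 (47 bits)


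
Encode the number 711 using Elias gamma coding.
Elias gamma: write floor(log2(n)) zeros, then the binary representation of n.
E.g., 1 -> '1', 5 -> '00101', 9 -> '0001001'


num_bits = floor(log2(711)) + 1 = 10
leading_zeros = num_bits - 1 = 9
binary(711) = 1011000111

Elias gamma(711) = '000000000' + '1011000111' = 0000000001011000111 (19 bits)


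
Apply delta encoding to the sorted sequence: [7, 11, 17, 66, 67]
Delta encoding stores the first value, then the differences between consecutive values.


First value: 7
Deltas:
  11 - 7 = 4
  17 - 11 = 6
  66 - 17 = 49
  67 - 66 = 1


Delta encoded: [7, 4, 6, 49, 1]


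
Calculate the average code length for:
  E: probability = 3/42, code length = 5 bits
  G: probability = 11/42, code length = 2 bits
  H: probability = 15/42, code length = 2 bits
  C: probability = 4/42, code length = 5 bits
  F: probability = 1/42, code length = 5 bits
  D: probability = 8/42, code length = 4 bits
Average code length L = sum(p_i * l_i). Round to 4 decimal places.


Weighted contributions p_i * l_i:
  E: (3/42) * 5 = 15/42
  G: (11/42) * 2 = 22/42
  H: (15/42) * 2 = 30/42
  C: (4/42) * 5 = 20/42
  F: (1/42) * 5 = 5/42
  D: (8/42) * 4 = 32/42
Sum = (15 + 22 + 30 + 20 + 5 + 32)/42 = 124/42

L = 124/42 = 2.9524 bits/symbol


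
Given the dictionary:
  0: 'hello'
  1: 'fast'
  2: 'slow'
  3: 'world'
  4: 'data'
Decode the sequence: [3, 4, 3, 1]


Look up each index in the dictionary:
  3 -> 'world'
  4 -> 'data'
  3 -> 'world'
  1 -> 'fast'

Decoded: "world data world fast"


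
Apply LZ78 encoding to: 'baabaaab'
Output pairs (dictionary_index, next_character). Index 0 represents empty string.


LZ78 encoding steps:
Dictionary: {0: ''}
Step 1: w='' (idx 0), next='b' -> output (0, 'b'), add 'b' as idx 1
Step 2: w='' (idx 0), next='a' -> output (0, 'a'), add 'a' as idx 2
Step 3: w='a' (idx 2), next='b' -> output (2, 'b'), add 'ab' as idx 3
Step 4: w='a' (idx 2), next='a' -> output (2, 'a'), add 'aa' as idx 4
Step 5: w='ab' (idx 3), end of input -> output (3, '')


Encoded: [(0, 'b'), (0, 'a'), (2, 'b'), (2, 'a'), (3, '')]


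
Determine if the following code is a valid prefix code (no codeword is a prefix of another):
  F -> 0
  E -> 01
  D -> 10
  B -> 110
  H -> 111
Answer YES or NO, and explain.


Checking each pair (does one codeword prefix another?):
  F='0' vs E='01': prefix -- VIOLATION

NO -- this is NOT a valid prefix code. F (0) is a prefix of E (01).


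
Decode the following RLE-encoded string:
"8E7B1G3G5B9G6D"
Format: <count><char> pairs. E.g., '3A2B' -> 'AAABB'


Expanding each <count><char> pair:
  8E -> 'EEEEEEEE'
  7B -> 'BBBBBBB'
  1G -> 'G'
  3G -> 'GGG'
  5B -> 'BBBBB'
  9G -> 'GGGGGGGGG'
  6D -> 'DDDDDD'

Decoded = EEEEEEEEBBBBBBBGGGGBBBBBGGGGGGGGGDDDDDD


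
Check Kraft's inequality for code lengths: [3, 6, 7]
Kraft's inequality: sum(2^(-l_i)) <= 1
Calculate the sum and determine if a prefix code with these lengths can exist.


Sum = 2^(-3) + 2^(-6) + 2^(-7)
    = 0.125 + 0.015625 + 0.0078125
    = 19/128 = 0.1484375
Since 0.1484375 <= 1, Kraft's inequality IS satisfied.
A prefix code with these lengths CAN exist.

Kraft sum = 0.1484375. Satisfied.


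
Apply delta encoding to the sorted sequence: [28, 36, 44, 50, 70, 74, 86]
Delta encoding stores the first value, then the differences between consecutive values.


First value: 28
Deltas:
  36 - 28 = 8
  44 - 36 = 8
  50 - 44 = 6
  70 - 50 = 20
  74 - 70 = 4
  86 - 74 = 12


Delta encoded: [28, 8, 8, 6, 20, 4, 12]


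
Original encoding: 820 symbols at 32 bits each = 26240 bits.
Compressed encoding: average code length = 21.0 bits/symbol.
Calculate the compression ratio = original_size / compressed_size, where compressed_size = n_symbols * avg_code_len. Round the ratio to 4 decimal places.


original_size = n_symbols * orig_bits = 820 * 32 = 26240 bits
compressed_size = n_symbols * avg_code_len = 820 * 21.0 = 17220.0 bits
ratio = original_size / compressed_size = 26240 / 17220.0 = 1.5238

Compression ratio = 1.5238


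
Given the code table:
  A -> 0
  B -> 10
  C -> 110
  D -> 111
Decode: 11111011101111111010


Decoding:
111 -> D
110 -> C
111 -> D
0 -> A
111 -> D
111 -> D
10 -> B
10 -> B


Result: DCDADDBB


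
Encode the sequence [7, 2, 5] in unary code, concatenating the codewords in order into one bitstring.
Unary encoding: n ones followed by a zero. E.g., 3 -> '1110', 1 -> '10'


Encode each number as n ones followed by a terminating 0:
  7 -> 11111110 (8 bits)
  2 -> 110 (3 bits)
  5 -> 111110 (6 bits)
Total length = 8 + 3 + 6 = 17 bits.

Unary([7, 2, 5]) = 11111110110111110 (17 bits)


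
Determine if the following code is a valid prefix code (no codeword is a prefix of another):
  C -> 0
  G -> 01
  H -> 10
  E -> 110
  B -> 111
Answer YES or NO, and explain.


Checking each pair (does one codeword prefix another?):
  C='0' vs G='01': prefix -- VIOLATION

NO -- this is NOT a valid prefix code. C (0) is a prefix of G (01).


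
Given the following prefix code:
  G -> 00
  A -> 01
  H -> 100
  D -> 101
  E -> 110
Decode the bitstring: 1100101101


Decoding step by step:
Bits 110 -> E
Bits 01 -> A
Bits 01 -> A
Bits 101 -> D


Decoded message: EAAD


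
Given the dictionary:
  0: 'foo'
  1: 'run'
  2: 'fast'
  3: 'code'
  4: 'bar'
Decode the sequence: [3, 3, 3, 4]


Look up each index in the dictionary:
  3 -> 'code'
  3 -> 'code'
  3 -> 'code'
  4 -> 'bar'

Decoded: "code code code bar"


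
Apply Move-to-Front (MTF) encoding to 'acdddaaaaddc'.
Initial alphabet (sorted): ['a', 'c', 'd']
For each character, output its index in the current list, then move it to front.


MTF encoding:
'a': index 0 in ['a', 'c', 'd'] -> ['a', 'c', 'd']
'c': index 1 in ['a', 'c', 'd'] -> ['c', 'a', 'd']
'd': index 2 in ['c', 'a', 'd'] -> ['d', 'c', 'a']
'd': index 0 in ['d', 'c', 'a'] -> ['d', 'c', 'a']
'd': index 0 in ['d', 'c', 'a'] -> ['d', 'c', 'a']
'a': index 2 in ['d', 'c', 'a'] -> ['a', 'd', 'c']
'a': index 0 in ['a', 'd', 'c'] -> ['a', 'd', 'c']
'a': index 0 in ['a', 'd', 'c'] -> ['a', 'd', 'c']
'a': index 0 in ['a', 'd', 'c'] -> ['a', 'd', 'c']
'd': index 1 in ['a', 'd', 'c'] -> ['d', 'a', 'c']
'd': index 0 in ['d', 'a', 'c'] -> ['d', 'a', 'c']
'c': index 2 in ['d', 'a', 'c'] -> ['c', 'd', 'a']


Output: [0, 1, 2, 0, 0, 2, 0, 0, 0, 1, 0, 2]


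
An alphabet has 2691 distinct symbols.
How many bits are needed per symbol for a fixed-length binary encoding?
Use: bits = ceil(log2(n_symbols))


log2(2691) = 11.3939
Bracket: 2^11 = 2048 < 2691 <= 2^12 = 4096
So ceil(log2(2691)) = 12

bits = ceil(log2(2691)) = ceil(11.3939) = 12 bits


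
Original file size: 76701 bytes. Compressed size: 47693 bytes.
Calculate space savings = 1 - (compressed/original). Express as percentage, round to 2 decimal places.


ratio = compressed/original = 47693/76701 = 0.621804
savings = 1 - ratio = 1 - 0.621804 = 0.378196
as a percentage: 0.378196 * 100 = 37.82%

Space savings = 1 - 47693/76701 = 37.82%


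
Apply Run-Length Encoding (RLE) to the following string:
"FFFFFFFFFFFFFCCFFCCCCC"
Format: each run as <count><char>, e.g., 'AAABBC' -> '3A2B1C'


Scanning runs left to right:
  i=0: run of 'F' x 13 -> '13F'
  i=13: run of 'C' x 2 -> '2C'
  i=15: run of 'F' x 2 -> '2F'
  i=17: run of 'C' x 5 -> '5C'

RLE = 13F2C2F5C


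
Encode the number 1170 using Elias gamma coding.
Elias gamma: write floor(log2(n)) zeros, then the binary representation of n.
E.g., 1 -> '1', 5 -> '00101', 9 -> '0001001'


num_bits = floor(log2(1170)) + 1 = 11
leading_zeros = num_bits - 1 = 10
binary(1170) = 10010010010

Elias gamma(1170) = '0000000000' + '10010010010' = 000000000010010010010 (21 bits)


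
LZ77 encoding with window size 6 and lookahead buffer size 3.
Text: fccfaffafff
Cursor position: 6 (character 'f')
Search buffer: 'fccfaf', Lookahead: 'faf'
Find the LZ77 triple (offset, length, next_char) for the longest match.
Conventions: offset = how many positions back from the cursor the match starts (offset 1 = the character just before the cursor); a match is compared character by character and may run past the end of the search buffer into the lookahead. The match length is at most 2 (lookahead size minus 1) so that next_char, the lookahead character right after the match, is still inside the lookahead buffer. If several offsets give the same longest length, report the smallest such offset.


Try each offset into the search buffer:
  offset=1 (pos 5, char 'f'): match length 1
  offset=2 (pos 4, char 'a'): match length 0
  offset=3 (pos 3, char 'f'): match length 2
  offset=4 (pos 2, char 'c'): match length 0
  offset=5 (pos 1, char 'c'): match length 0
  offset=6 (pos 0, char 'f'): match length 1
Longest match has length 2 at offset 3.
next_char = character at position 6 + 2 = 8 -> 'f'

Best match: offset=3, length=2 (matching 'fa' starting at position 3)
LZ77 triple: (3, 2, 'f')


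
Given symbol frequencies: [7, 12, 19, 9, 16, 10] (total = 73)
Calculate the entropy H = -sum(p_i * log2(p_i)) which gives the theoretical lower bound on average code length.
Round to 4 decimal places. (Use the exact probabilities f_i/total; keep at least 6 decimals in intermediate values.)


Per-symbol terms -p_i * log2(p_i) with p_i = f_i/73:
  p = 7/73 = 0.095890: log2(p) = -3.382470, -p*log2(p) = 0.324346
  p = 12/73 = 0.164384: log2(p) = -2.604862, -p*log2(p) = 0.428197
  p = 19/73 = 0.260274: log2(p) = -1.941897, -p*log2(p) = 0.505425
  p = 9/73 = 0.123288: log2(p) = -3.019900, -p*log2(p) = 0.372316
  p = 16/73 = 0.219178: log2(p) = -2.189825, -p*log2(p) = 0.479962
  p = 10/73 = 0.136986: log2(p) = -2.867896, -p*log2(p) = 0.392863
H = 0.324346 + 0.428197 + 0.505425 + 0.372316 + 0.479962 + 0.392863 = 2.503109

H = 2.5031 bits/symbol


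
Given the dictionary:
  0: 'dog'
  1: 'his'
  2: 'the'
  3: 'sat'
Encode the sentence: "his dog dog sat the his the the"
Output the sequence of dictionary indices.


Look up each word in the dictionary:
  'his' -> 1
  'dog' -> 0
  'dog' -> 0
  'sat' -> 3
  'the' -> 2
  'his' -> 1
  'the' -> 2
  'the' -> 2

Encoded: [1, 0, 0, 3, 2, 1, 2, 2]


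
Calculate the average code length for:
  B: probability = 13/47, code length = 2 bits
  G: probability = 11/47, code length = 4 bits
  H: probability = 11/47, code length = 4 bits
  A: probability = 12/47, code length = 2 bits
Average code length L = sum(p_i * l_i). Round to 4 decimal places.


Weighted contributions p_i * l_i:
  B: (13/47) * 2 = 26/47
  G: (11/47) * 4 = 44/47
  H: (11/47) * 4 = 44/47
  A: (12/47) * 2 = 24/47
Sum = (26 + 44 + 44 + 24)/47 = 138/47

L = 138/47 = 2.9362 bits/symbol


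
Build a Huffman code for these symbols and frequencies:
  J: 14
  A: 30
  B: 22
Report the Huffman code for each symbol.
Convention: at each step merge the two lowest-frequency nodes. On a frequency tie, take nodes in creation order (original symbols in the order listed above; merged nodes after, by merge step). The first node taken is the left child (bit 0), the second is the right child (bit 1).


Huffman tree construction:
Step 1: Merge J(14) + B(22) = 36
Step 2: Merge A(30) + (J+B)(36) = 66
Read each symbol's code off the tree from the root (left child = 0, right child = 1).

Codes:
  J: 10 (length 2)
  A: 0 (length 1)
  B: 11 (length 2)
Average code length: 102/66 = 1.5455 bits/symbol


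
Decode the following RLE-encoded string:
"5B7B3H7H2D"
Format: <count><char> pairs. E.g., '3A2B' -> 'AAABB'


Expanding each <count><char> pair:
  5B -> 'BBBBB'
  7B -> 'BBBBBBB'
  3H -> 'HHH'
  7H -> 'HHHHHHH'
  2D -> 'DD'

Decoded = BBBBBBBBBBBBHHHHHHHHHHDD


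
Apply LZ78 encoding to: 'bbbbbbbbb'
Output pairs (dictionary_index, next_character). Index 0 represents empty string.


LZ78 encoding steps:
Dictionary: {0: ''}
Step 1: w='' (idx 0), next='b' -> output (0, 'b'), add 'b' as idx 1
Step 2: w='b' (idx 1), next='b' -> output (1, 'b'), add 'bb' as idx 2
Step 3: w='bb' (idx 2), next='b' -> output (2, 'b'), add 'bbb' as idx 3
Step 4: w='bbb' (idx 3), end of input -> output (3, '')


Encoded: [(0, 'b'), (1, 'b'), (2, 'b'), (3, '')]


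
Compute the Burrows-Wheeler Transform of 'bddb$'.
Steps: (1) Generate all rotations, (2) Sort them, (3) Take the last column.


Rotations (sorted):
  0: $bddb -> last char: b
  1: b$bdd -> last char: d
  2: bddb$ -> last char: $
  3: db$bd -> last char: d
  4: ddb$b -> last char: b


BWT = bd$db


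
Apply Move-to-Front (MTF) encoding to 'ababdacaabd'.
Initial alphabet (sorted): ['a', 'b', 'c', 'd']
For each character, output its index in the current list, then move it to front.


MTF encoding:
'a': index 0 in ['a', 'b', 'c', 'd'] -> ['a', 'b', 'c', 'd']
'b': index 1 in ['a', 'b', 'c', 'd'] -> ['b', 'a', 'c', 'd']
'a': index 1 in ['b', 'a', 'c', 'd'] -> ['a', 'b', 'c', 'd']
'b': index 1 in ['a', 'b', 'c', 'd'] -> ['b', 'a', 'c', 'd']
'd': index 3 in ['b', 'a', 'c', 'd'] -> ['d', 'b', 'a', 'c']
'a': index 2 in ['d', 'b', 'a', 'c'] -> ['a', 'd', 'b', 'c']
'c': index 3 in ['a', 'd', 'b', 'c'] -> ['c', 'a', 'd', 'b']
'a': index 1 in ['c', 'a', 'd', 'b'] -> ['a', 'c', 'd', 'b']
'a': index 0 in ['a', 'c', 'd', 'b'] -> ['a', 'c', 'd', 'b']
'b': index 3 in ['a', 'c', 'd', 'b'] -> ['b', 'a', 'c', 'd']
'd': index 3 in ['b', 'a', 'c', 'd'] -> ['d', 'b', 'a', 'c']


Output: [0, 1, 1, 1, 3, 2, 3, 1, 0, 3, 3]


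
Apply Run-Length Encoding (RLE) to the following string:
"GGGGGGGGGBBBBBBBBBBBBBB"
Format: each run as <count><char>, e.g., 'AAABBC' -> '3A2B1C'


Scanning runs left to right:
  i=0: run of 'G' x 9 -> '9G'
  i=9: run of 'B' x 14 -> '14B'

RLE = 9G14B


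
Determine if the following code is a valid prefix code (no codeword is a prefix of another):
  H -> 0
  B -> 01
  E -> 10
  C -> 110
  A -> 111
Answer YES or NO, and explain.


Checking each pair (does one codeword prefix another?):
  H='0' vs B='01': prefix -- VIOLATION

NO -- this is NOT a valid prefix code. H (0) is a prefix of B (01).


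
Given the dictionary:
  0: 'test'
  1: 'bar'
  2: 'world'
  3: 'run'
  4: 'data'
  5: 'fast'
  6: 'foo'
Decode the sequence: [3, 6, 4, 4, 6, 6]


Look up each index in the dictionary:
  3 -> 'run'
  6 -> 'foo'
  4 -> 'data'
  4 -> 'data'
  6 -> 'foo'
  6 -> 'foo'

Decoded: "run foo data data foo foo"


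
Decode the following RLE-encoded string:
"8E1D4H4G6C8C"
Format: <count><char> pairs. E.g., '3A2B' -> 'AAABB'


Expanding each <count><char> pair:
  8E -> 'EEEEEEEE'
  1D -> 'D'
  4H -> 'HHHH'
  4G -> 'GGGG'
  6C -> 'CCCCCC'
  8C -> 'CCCCCCCC'

Decoded = EEEEEEEEDHHHHGGGGCCCCCCCCCCCCCC


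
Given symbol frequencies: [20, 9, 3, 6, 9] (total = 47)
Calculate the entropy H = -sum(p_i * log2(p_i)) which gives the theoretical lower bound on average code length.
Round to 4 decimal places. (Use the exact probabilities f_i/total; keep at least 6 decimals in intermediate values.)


Per-symbol terms -p_i * log2(p_i) with p_i = f_i/47:
  p = 20/47 = 0.425532: log2(p) = -1.232661, -p*log2(p) = 0.524536
  p = 9/47 = 0.191489: log2(p) = -2.384664, -p*log2(p) = 0.456638
  p = 3/47 = 0.063830: log2(p) = -3.969626, -p*log2(p) = 0.253380
  p = 6/47 = 0.127660: log2(p) = -2.969626, -p*log2(p) = 0.379101
  p = 9/47 = 0.191489: log2(p) = -2.384664, -p*log2(p) = 0.456638
H = 0.524536 + 0.456638 + 0.253380 + 0.379101 + 0.456638 = 2.070293

H = 2.0703 bits/symbol


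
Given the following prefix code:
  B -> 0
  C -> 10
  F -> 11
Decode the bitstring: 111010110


Decoding step by step:
Bits 11 -> F
Bits 10 -> C
Bits 10 -> C
Bits 11 -> F
Bits 0 -> B


Decoded message: FCCFB


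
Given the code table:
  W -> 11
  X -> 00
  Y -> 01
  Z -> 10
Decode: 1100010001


Decoding:
11 -> W
00 -> X
01 -> Y
00 -> X
01 -> Y


Result: WXYXY


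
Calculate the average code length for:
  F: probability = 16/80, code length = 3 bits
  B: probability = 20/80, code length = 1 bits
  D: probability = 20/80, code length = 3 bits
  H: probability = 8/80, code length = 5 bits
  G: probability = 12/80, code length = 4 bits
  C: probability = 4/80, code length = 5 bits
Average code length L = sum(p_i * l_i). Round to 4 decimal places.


Weighted contributions p_i * l_i:
  F: (16/80) * 3 = 48/80
  B: (20/80) * 1 = 20/80
  D: (20/80) * 3 = 60/80
  H: (8/80) * 5 = 40/80
  G: (12/80) * 4 = 48/80
  C: (4/80) * 5 = 20/80
Sum = (48 + 20 + 60 + 40 + 48 + 20)/80 = 236/80

L = 236/80 = 2.9500 bits/symbol


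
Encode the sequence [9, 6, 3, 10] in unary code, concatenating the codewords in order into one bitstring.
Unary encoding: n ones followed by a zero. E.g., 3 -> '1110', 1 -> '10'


Encode each number as n ones followed by a terminating 0:
  9 -> 1111111110 (10 bits)
  6 -> 1111110 (7 bits)
  3 -> 1110 (4 bits)
  10 -> 11111111110 (11 bits)
Total length = 10 + 7 + 4 + 11 = 32 bits.

Unary([9, 6, 3, 10]) = 11111111101111110111011111111110 (32 bits)


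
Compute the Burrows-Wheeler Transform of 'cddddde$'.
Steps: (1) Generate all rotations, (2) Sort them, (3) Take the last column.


Rotations (sorted):
  0: $cddddde -> last char: e
  1: cddddde$ -> last char: $
  2: ddddde$c -> last char: c
  3: dddde$cd -> last char: d
  4: ddde$cdd -> last char: d
  5: dde$cddd -> last char: d
  6: de$cdddd -> last char: d
  7: e$cddddd -> last char: d


BWT = e$cddddd


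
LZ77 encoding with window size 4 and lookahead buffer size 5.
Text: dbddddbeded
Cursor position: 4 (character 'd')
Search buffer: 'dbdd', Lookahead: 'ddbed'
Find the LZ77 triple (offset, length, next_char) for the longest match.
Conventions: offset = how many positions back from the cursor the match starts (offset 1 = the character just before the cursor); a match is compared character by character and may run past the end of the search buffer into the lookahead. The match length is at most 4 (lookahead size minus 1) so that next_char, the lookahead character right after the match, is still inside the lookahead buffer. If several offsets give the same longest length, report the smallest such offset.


Try each offset into the search buffer:
  offset=1 (pos 3, char 'd'): match length 2
  offset=2 (pos 2, char 'd'): match length 2
  offset=3 (pos 1, char 'b'): match length 0
  offset=4 (pos 0, char 'd'): match length 1
Longest match has length 2, found at offsets 1, 2; take the smallest, offset 1.
next_char = character at position 4 + 2 = 6 -> 'b'

Best match: offset=1, length=2 (matching 'dd' starting at position 3)
LZ77 triple: (1, 2, 'b')


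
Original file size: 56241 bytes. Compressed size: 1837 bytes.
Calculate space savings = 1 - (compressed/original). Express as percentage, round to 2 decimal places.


ratio = compressed/original = 1837/56241 = 0.032663
savings = 1 - ratio = 1 - 0.032663 = 0.967337
as a percentage: 0.967337 * 100 = 96.73%

Space savings = 1 - 1837/56241 = 96.73%


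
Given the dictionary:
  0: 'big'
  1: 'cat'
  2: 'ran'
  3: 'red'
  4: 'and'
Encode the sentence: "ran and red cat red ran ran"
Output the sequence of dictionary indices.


Look up each word in the dictionary:
  'ran' -> 2
  'and' -> 4
  'red' -> 3
  'cat' -> 1
  'red' -> 3
  'ran' -> 2
  'ran' -> 2

Encoded: [2, 4, 3, 1, 3, 2, 2]


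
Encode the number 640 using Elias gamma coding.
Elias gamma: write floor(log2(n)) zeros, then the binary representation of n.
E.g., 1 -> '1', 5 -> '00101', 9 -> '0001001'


num_bits = floor(log2(640)) + 1 = 10
leading_zeros = num_bits - 1 = 9
binary(640) = 1010000000

Elias gamma(640) = '000000000' + '1010000000' = 0000000001010000000 (19 bits)


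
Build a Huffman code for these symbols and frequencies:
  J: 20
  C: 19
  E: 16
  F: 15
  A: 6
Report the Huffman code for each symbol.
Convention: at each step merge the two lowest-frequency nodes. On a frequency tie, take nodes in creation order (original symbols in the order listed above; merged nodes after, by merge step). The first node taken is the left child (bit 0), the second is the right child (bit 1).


Huffman tree construction:
Step 1: Merge A(6) + F(15) = 21
Step 2: Merge E(16) + C(19) = 35
Step 3: Merge J(20) + (A+F)(21) = 41
Step 4: Merge (E+C)(35) + (J+(A+F))(41) = 76
Read each symbol's code off the tree from the root (left child = 0, right child = 1).

Codes:
  J: 10 (length 2)
  C: 01 (length 2)
  E: 00 (length 2)
  F: 111 (length 3)
  A: 110 (length 3)
Average code length: 173/76 = 2.2763 bits/symbol


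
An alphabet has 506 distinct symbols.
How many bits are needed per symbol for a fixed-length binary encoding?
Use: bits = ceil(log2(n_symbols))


log2(506) = 8.983
Bracket: 2^8 = 256 < 506 <= 2^9 = 512
So ceil(log2(506)) = 9

bits = ceil(log2(506)) = ceil(8.983) = 9 bits


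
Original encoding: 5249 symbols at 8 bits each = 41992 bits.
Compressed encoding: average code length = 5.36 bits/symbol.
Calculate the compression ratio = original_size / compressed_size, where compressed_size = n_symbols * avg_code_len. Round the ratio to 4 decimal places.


original_size = n_symbols * orig_bits = 5249 * 8 = 41992 bits
compressed_size = n_symbols * avg_code_len = 5249 * 5.36 = 28134.64 bits
ratio = original_size / compressed_size = 41992 / 28134.64 = 1.4925

Compression ratio = 1.4925


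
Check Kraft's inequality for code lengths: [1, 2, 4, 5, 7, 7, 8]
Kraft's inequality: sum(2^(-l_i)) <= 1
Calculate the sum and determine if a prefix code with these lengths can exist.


Sum = 2^(-1) + 2^(-2) + 2^(-4) + 2^(-5) + 2^(-7) + 2^(-7) + 2^(-8)
    = 0.5 + 0.25 + 0.0625 + 0.03125 + 0.0078125 + 0.0078125 + 0.00390625
    = 221/256 = 0.86328125
Since 0.86328125 <= 1, Kraft's inequality IS satisfied.
A prefix code with these lengths CAN exist.

Kraft sum = 0.86328125. Satisfied.


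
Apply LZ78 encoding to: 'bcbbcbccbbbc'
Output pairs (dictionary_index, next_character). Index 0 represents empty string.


LZ78 encoding steps:
Dictionary: {0: ''}
Step 1: w='' (idx 0), next='b' -> output (0, 'b'), add 'b' as idx 1
Step 2: w='' (idx 0), next='c' -> output (0, 'c'), add 'c' as idx 2
Step 3: w='b' (idx 1), next='b' -> output (1, 'b'), add 'bb' as idx 3
Step 4: w='c' (idx 2), next='b' -> output (2, 'b'), add 'cb' as idx 4
Step 5: w='c' (idx 2), next='c' -> output (2, 'c'), add 'cc' as idx 5
Step 6: w='bb' (idx 3), next='b' -> output (3, 'b'), add 'bbb' as idx 6
Step 7: w='c' (idx 2), end of input -> output (2, '')


Encoded: [(0, 'b'), (0, 'c'), (1, 'b'), (2, 'b'), (2, 'c'), (3, 'b'), (2, '')]


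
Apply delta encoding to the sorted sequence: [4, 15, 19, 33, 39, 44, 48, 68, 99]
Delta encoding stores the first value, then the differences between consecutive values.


First value: 4
Deltas:
  15 - 4 = 11
  19 - 15 = 4
  33 - 19 = 14
  39 - 33 = 6
  44 - 39 = 5
  48 - 44 = 4
  68 - 48 = 20
  99 - 68 = 31


Delta encoded: [4, 11, 4, 14, 6, 5, 4, 20, 31]


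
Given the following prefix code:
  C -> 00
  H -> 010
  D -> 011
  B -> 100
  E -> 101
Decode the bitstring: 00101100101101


Decoding step by step:
Bits 00 -> C
Bits 101 -> E
Bits 100 -> B
Bits 101 -> E
Bits 101 -> E


Decoded message: CEBEE


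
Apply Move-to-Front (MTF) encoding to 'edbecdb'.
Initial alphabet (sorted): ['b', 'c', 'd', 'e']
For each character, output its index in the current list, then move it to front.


MTF encoding:
'e': index 3 in ['b', 'c', 'd', 'e'] -> ['e', 'b', 'c', 'd']
'd': index 3 in ['e', 'b', 'c', 'd'] -> ['d', 'e', 'b', 'c']
'b': index 2 in ['d', 'e', 'b', 'c'] -> ['b', 'd', 'e', 'c']
'e': index 2 in ['b', 'd', 'e', 'c'] -> ['e', 'b', 'd', 'c']
'c': index 3 in ['e', 'b', 'd', 'c'] -> ['c', 'e', 'b', 'd']
'd': index 3 in ['c', 'e', 'b', 'd'] -> ['d', 'c', 'e', 'b']
'b': index 3 in ['d', 'c', 'e', 'b'] -> ['b', 'd', 'c', 'e']


Output: [3, 3, 2, 2, 3, 3, 3]


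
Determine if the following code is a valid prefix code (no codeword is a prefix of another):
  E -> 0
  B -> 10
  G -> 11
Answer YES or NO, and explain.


Checking each pair (does one codeword prefix another?):
  E='0' vs B='10': no prefix
  E='0' vs G='11': no prefix
  B='10' vs E='0': no prefix
  B='10' vs G='11': no prefix
  G='11' vs E='0': no prefix
  G='11' vs B='10': no prefix
No violation found over all pairs.

YES -- this is a valid prefix code. No codeword is a prefix of any other codeword.


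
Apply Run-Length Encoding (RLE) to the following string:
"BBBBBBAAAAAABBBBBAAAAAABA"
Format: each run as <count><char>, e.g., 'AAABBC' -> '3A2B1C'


Scanning runs left to right:
  i=0: run of 'B' x 6 -> '6B'
  i=6: run of 'A' x 6 -> '6A'
  i=12: run of 'B' x 5 -> '5B'
  i=17: run of 'A' x 6 -> '6A'
  i=23: run of 'B' x 1 -> '1B'
  i=24: run of 'A' x 1 -> '1A'

RLE = 6B6A5B6A1B1A


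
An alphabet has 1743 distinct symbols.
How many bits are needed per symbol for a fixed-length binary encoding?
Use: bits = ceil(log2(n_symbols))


log2(1743) = 10.7674
Bracket: 2^10 = 1024 < 1743 <= 2^11 = 2048
So ceil(log2(1743)) = 11

bits = ceil(log2(1743)) = ceil(10.7674) = 11 bits


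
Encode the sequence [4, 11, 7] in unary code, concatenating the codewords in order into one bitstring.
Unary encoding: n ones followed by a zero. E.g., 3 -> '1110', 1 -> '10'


Encode each number as n ones followed by a terminating 0:
  4 -> 11110 (5 bits)
  11 -> 111111111110 (12 bits)
  7 -> 11111110 (8 bits)
Total length = 5 + 12 + 8 = 25 bits.

Unary([4, 11, 7]) = 1111011111111111011111110 (25 bits)


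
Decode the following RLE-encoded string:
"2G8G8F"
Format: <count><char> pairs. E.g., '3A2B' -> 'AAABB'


Expanding each <count><char> pair:
  2G -> 'GG'
  8G -> 'GGGGGGGG'
  8F -> 'FFFFFFFF'

Decoded = GGGGGGGGGGFFFFFFFF


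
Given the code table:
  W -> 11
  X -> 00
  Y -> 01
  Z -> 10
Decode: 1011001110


Decoding:
10 -> Z
11 -> W
00 -> X
11 -> W
10 -> Z


Result: ZWXWZ


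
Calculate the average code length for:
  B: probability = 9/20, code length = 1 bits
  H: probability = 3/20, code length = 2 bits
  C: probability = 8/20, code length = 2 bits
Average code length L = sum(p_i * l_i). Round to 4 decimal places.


Weighted contributions p_i * l_i:
  B: (9/20) * 1 = 9/20
  H: (3/20) * 2 = 6/20
  C: (8/20) * 2 = 16/20
Sum = (9 + 6 + 16)/20 = 31/20

L = 31/20 = 1.5500 bits/symbol


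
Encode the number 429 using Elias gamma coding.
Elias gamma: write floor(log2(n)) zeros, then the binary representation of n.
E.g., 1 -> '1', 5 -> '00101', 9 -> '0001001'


num_bits = floor(log2(429)) + 1 = 9
leading_zeros = num_bits - 1 = 8
binary(429) = 110101101

Elias gamma(429) = '00000000' + '110101101' = 00000000110101101 (17 bits)


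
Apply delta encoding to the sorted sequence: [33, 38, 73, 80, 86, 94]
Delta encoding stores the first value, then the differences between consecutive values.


First value: 33
Deltas:
  38 - 33 = 5
  73 - 38 = 35
  80 - 73 = 7
  86 - 80 = 6
  94 - 86 = 8


Delta encoded: [33, 5, 35, 7, 6, 8]


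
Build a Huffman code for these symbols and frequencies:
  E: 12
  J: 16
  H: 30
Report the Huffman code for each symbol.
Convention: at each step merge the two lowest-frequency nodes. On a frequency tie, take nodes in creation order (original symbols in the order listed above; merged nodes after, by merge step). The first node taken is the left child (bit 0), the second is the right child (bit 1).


Huffman tree construction:
Step 1: Merge E(12) + J(16) = 28
Step 2: Merge (E+J)(28) + H(30) = 58
Read each symbol's code off the tree from the root (left child = 0, right child = 1).

Codes:
  E: 00 (length 2)
  J: 01 (length 2)
  H: 1 (length 1)
Average code length: 86/58 = 1.4828 bits/symbol


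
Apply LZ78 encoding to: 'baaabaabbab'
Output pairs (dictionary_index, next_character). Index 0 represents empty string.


LZ78 encoding steps:
Dictionary: {0: ''}
Step 1: w='' (idx 0), next='b' -> output (0, 'b'), add 'b' as idx 1
Step 2: w='' (idx 0), next='a' -> output (0, 'a'), add 'a' as idx 2
Step 3: w='a' (idx 2), next='a' -> output (2, 'a'), add 'aa' as idx 3
Step 4: w='b' (idx 1), next='a' -> output (1, 'a'), add 'ba' as idx 4
Step 5: w='a' (idx 2), next='b' -> output (2, 'b'), add 'ab' as idx 5
Step 6: w='ba' (idx 4), next='b' -> output (4, 'b'), add 'bab' as idx 6


Encoded: [(0, 'b'), (0, 'a'), (2, 'a'), (1, 'a'), (2, 'b'), (4, 'b')]


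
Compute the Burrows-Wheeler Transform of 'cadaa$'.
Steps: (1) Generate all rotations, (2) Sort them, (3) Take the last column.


Rotations (sorted):
  0: $cadaa -> last char: a
  1: a$cada -> last char: a
  2: aa$cad -> last char: d
  3: adaa$c -> last char: c
  4: cadaa$ -> last char: $
  5: daa$ca -> last char: a


BWT = aadc$a


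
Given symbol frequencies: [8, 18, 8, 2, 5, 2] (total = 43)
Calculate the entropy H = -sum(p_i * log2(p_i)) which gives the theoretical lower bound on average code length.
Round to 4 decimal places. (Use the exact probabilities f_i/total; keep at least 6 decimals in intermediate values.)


Per-symbol terms -p_i * log2(p_i) with p_i = f_i/43:
  p = 8/43 = 0.186047: log2(p) = -2.426265, -p*log2(p) = 0.451398
  p = 18/43 = 0.418605: log2(p) = -1.256340, -p*log2(p) = 0.525910
  p = 8/43 = 0.186047: log2(p) = -2.426265, -p*log2(p) = 0.451398
  p = 2/43 = 0.046512: log2(p) = -4.426265, -p*log2(p) = 0.205873
  p = 5/43 = 0.116279: log2(p) = -3.104337, -p*log2(p) = 0.360969
  p = 2/43 = 0.046512: log2(p) = -4.426265, -p*log2(p) = 0.205873
H = 0.451398 + 0.525910 + 0.451398 + 0.205873 + 0.360969 + 0.205873 = 2.201421

H = 2.2014 bits/symbol


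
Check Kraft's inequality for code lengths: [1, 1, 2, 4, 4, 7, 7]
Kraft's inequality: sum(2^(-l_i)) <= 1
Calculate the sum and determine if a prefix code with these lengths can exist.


Sum = 2^(-1) + 2^(-1) + 2^(-2) + 2^(-4) + 2^(-4) + 2^(-7) + 2^(-7)
    = 0.5 + 0.5 + 0.25 + 0.0625 + 0.0625 + 0.0078125 + 0.0078125
    = 178/128 = 1.390625
Since 1.390625 > 1, Kraft's inequality is NOT satisfied.
A prefix code with these lengths CANNOT exist.

Kraft sum = 1.390625. Not satisfied.


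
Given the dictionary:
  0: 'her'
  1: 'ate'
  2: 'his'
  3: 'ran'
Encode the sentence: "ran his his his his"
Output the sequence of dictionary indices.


Look up each word in the dictionary:
  'ran' -> 3
  'his' -> 2
  'his' -> 2
  'his' -> 2
  'his' -> 2

Encoded: [3, 2, 2, 2, 2]


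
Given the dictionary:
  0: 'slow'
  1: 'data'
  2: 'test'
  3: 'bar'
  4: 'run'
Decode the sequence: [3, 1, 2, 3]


Look up each index in the dictionary:
  3 -> 'bar'
  1 -> 'data'
  2 -> 'test'
  3 -> 'bar'

Decoded: "bar data test bar"


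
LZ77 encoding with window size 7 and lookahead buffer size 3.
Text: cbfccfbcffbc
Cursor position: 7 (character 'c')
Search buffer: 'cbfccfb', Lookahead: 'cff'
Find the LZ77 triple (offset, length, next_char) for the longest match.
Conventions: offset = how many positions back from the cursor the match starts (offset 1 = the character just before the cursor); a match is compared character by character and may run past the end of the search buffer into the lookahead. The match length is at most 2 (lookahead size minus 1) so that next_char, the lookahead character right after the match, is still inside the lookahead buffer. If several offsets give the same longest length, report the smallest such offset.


Try each offset into the search buffer:
  offset=1 (pos 6, char 'b'): match length 0
  offset=2 (pos 5, char 'f'): match length 0
  offset=3 (pos 4, char 'c'): match length 2
  offset=4 (pos 3, char 'c'): match length 1
  offset=5 (pos 2, char 'f'): match length 0
  offset=6 (pos 1, char 'b'): match length 0
  offset=7 (pos 0, char 'c'): match length 1
Longest match has length 2 at offset 3.
next_char = character at position 7 + 2 = 9 -> 'f'

Best match: offset=3, length=2 (matching 'cf' starting at position 4)
LZ77 triple: (3, 2, 'f')


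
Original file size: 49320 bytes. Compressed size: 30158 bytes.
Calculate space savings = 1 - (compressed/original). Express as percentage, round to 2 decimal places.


ratio = compressed/original = 30158/49320 = 0.611476
savings = 1 - ratio = 1 - 0.611476 = 0.388524
as a percentage: 0.388524 * 100 = 38.85%

Space savings = 1 - 30158/49320 = 38.85%


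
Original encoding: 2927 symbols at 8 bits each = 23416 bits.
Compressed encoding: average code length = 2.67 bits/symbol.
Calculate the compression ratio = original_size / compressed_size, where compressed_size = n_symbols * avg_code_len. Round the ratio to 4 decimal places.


original_size = n_symbols * orig_bits = 2927 * 8 = 23416 bits
compressed_size = n_symbols * avg_code_len = 2927 * 2.67 = 7815.09 bits
ratio = original_size / compressed_size = 23416 / 7815.09 = 2.9963

Compression ratio = 2.9963


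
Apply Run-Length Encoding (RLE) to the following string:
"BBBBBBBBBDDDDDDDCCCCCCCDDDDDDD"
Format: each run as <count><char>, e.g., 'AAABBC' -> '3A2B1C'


Scanning runs left to right:
  i=0: run of 'B' x 9 -> '9B'
  i=9: run of 'D' x 7 -> '7D'
  i=16: run of 'C' x 7 -> '7C'
  i=23: run of 'D' x 7 -> '7D'

RLE = 9B7D7C7D


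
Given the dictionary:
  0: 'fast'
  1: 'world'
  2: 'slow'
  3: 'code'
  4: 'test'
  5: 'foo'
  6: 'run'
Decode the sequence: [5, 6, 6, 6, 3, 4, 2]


Look up each index in the dictionary:
  5 -> 'foo'
  6 -> 'run'
  6 -> 'run'
  6 -> 'run'
  3 -> 'code'
  4 -> 'test'
  2 -> 'slow'

Decoded: "foo run run run code test slow"


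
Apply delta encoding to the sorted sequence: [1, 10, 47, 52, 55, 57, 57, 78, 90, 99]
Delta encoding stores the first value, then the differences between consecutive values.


First value: 1
Deltas:
  10 - 1 = 9
  47 - 10 = 37
  52 - 47 = 5
  55 - 52 = 3
  57 - 55 = 2
  57 - 57 = 0
  78 - 57 = 21
  90 - 78 = 12
  99 - 90 = 9


Delta encoded: [1, 9, 37, 5, 3, 2, 0, 21, 12, 9]


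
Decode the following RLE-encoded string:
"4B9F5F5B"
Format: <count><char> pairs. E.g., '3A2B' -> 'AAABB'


Expanding each <count><char> pair:
  4B -> 'BBBB'
  9F -> 'FFFFFFFFF'
  5F -> 'FFFFF'
  5B -> 'BBBBB'

Decoded = BBBBFFFFFFFFFFFFFFBBBBB


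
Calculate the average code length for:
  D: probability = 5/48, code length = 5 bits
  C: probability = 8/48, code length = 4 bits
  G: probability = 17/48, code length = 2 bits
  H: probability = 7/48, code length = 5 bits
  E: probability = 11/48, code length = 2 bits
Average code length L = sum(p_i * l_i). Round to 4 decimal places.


Weighted contributions p_i * l_i:
  D: (5/48) * 5 = 25/48
  C: (8/48) * 4 = 32/48
  G: (17/48) * 2 = 34/48
  H: (7/48) * 5 = 35/48
  E: (11/48) * 2 = 22/48
Sum = (25 + 32 + 34 + 35 + 22)/48 = 148/48

L = 148/48 = 3.0833 bits/symbol
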